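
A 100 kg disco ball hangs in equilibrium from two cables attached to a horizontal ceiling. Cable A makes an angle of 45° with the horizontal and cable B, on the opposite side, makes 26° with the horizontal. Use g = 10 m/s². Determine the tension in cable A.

T_A ≈ 951 N

Weight W = 100 × 10 = 1000 N acts straight down.
Horizontal: T_A cos 45° = T_B cos 26°  →  T_B = 0.7867 T_A.
Vertical: T_A sin 45° + T_B sin 26° = 1000.
Substituting the horizontal relation into the vertical equation gives 1.052 T_A = 1000, so T_A = 950.6 N.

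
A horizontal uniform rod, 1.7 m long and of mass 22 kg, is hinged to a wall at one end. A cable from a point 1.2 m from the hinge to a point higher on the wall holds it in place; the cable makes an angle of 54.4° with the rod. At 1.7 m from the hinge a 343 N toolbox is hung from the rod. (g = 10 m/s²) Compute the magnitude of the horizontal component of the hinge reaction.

H_x ≈ 459 N

Take torques about the hinge: T sin 54.4° · 1.2 = 22×10×0.85 + 343×1.7 = 770.1 N·m.
So T = 770.1 / (0.8131 × 1.2) = 789.26 N.
ΣF_x = 0: H_x = T cos 54.4° = 459.45 N.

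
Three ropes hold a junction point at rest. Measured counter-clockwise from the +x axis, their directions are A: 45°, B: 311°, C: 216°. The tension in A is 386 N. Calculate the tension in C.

T_C ≈ 387 N

Resolve: ΣF_x = 386 cos 45° + T_B cos 311° + T_C cos 216° = 0.
        ΣF_y = 386 sin 45° + T_B sin 311° + T_C sin 216° = 0.
The known terms sum to (272.9, 272.9) N, so 0.6561 T_B − 0.8090 T_C = -272.9 and -0.7547 T_B − 0.5878 T_C = -272.9.
Solving simultaneously: T_B = 60.61 N, T_C = 386.5 N.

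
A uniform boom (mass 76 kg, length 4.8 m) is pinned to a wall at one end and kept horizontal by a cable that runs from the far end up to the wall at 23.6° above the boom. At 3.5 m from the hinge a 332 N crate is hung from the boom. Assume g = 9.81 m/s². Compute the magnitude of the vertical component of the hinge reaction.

Take torques about the hinge: T sin 23.6° · 4.8 = 76×9.81×2.4 + 332×3.5 = 2951.3 N·m.
So T = 2951.3 / (0.4003 × 4.8) = 1535.8 N.
ΣF_y = 0: H_y = (76×9.81 + 332) − T sin 23.6° = 1077.6 − 614.86 = 462.7 N.

|H_y| ≈ 463 N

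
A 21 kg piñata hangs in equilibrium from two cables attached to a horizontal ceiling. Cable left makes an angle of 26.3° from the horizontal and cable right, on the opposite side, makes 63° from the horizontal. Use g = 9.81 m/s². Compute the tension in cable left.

Weight W = 21 × 9.81 = 206 N acts straight down.
Horizontal: T_left cos 26.3° = T_right cos 63°  →  T_right = 1.975 T_left.
Vertical: T_left sin 26.3° + T_right sin 63° = 206.
Substituting the horizontal relation into the vertical equation gives 2.203 T_left = 206, so T_left = 93.53 N.

T_left ≈ 93.5 N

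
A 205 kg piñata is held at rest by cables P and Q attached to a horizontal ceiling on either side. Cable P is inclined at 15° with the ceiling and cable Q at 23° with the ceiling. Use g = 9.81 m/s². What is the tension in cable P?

T_P ≈ 3010 N

Weight W = 205 × 9.81 = 2011 N acts straight down.
Horizontal: T_P cos 15° = T_Q cos 23°  →  T_Q = 1.049 T_P.
Vertical: T_P sin 15° + T_Q sin 23° = 2011.
Substituting the horizontal relation into the vertical equation gives 0.6688 T_P = 2011, so T_P = 3007 N.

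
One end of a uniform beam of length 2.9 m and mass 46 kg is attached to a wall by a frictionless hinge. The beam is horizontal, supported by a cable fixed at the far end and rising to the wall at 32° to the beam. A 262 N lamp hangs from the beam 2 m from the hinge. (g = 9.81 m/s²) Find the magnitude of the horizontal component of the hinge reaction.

H_x ≈ 650 N

Take torques about the hinge: T sin 32° · 2.9 = 46×9.81×1.45 + 262×2 = 1178.3 N·m.
So T = 1178.3 / (0.5299 × 2.9) = 766.76 N.
ΣF_x = 0: H_x = T cos 32° = 650.25 N.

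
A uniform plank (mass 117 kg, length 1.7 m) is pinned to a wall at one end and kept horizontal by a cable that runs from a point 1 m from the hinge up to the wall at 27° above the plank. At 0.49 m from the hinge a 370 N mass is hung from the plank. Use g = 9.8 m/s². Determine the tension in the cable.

Take torques about the hinge: T sin 27° · 1 = 117×9.8×0.85 + 370×0.49 = 1155.9 N·m.
So T = 1155.9 / (0.4540 × 1) = 2546.1 N.

T ≈ 2550 N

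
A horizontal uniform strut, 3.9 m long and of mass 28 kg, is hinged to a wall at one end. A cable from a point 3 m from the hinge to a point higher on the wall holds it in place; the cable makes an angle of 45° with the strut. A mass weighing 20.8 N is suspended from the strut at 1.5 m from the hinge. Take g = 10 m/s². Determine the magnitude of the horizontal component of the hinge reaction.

Take torques about the hinge: T sin 45° · 3 = 28×10×1.95 + 20.8×1.5 = 577.2 N·m.
So T = 577.2 / (0.7071 × 3) = 272.09 N.
ΣF_x = 0: H_x = T cos 45° = 192.4 N.

H_x ≈ 192 N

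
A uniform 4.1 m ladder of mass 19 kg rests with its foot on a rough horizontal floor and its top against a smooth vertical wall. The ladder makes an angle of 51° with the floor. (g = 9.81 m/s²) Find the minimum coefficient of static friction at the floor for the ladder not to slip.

ΣF_y = 0: N_floor = 19×9.81 = 186.39 N.
Torques about the foot: N_wall · 4.1 sin 51° = 19×9.81×2.05 cos 51° → N_wall = 75.468 N.
ΣF_x = 0: f_floor = N_wall = 75.468 N.
μ_min = f_floor / N_floor = 75.468 / 186.39 = 0.4049.

μ_min ≈ 0.405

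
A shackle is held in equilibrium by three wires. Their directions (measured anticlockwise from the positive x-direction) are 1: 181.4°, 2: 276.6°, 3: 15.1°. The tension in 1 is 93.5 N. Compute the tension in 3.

T_3 ≈ 94.1 N

Resolve: ΣF_x = 93.5 cos 181.4° + T_2 cos 276.6° + T_3 cos 15.1° = 0.
        ΣF_y = 93.5 sin 181.4° + T_2 sin 276.6° + T_3 sin 15.1° = 0.
The known terms sum to (-93.47, -2.284) N, so 0.1149 T_2 + 0.9655 T_3 = 93.47 and -0.9934 T_2 + 0.2605 T_3 = 2.284.
Solving simultaneously: T_2 = 22.39 N, T_3 = 94.15 N.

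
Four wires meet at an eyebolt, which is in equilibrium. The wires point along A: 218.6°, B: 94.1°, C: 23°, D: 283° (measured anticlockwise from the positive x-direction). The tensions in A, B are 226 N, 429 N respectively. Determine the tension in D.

T_D ≈ 350 N

Resolve: ΣF_x = 226 cos 218.6° + 429 cos 94.1° + T_C cos 23° + T_D cos 283° = 0.
        ΣF_y = 226 sin 218.6° + 429 sin 94.1° + T_C sin 23° + T_D sin 283° = 0.
The known terms sum to (-207.3, 286.9) N, so 0.9205 T_C + 0.2250 T_D = 207.3 and 0.3907 T_C − 0.9744 T_D = -286.9.
Solving simultaneously: T_C = 139.6 N, T_D = 350.4 N.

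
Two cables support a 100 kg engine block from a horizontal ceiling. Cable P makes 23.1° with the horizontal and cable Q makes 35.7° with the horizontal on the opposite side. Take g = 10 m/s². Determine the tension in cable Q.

Weight W = 100 × 10 = 1000 N acts straight down.
Horizontal: T_P cos 23.1° = T_Q cos 35.7°  →  T_P = 0.8829 T_Q.
Vertical: T_P sin 23.1° + T_Q sin 35.7° = 1000.
Substituting the horizontal relation into the vertical equation gives 0.9299 T_Q = 1000, so T_Q = 1075 N.

T_Q ≈ 1080 N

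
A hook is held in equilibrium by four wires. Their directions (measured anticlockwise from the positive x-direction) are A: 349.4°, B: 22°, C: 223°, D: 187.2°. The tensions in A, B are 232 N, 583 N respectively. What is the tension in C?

Resolve: ΣF_x = 232 cos 349.4° + 583 cos 22° + T_C cos 223° + T_D cos 187.2° = 0.
        ΣF_y = 232 sin 349.4° + 583 sin 22° + T_C sin 223° + T_D sin 187.2° = 0.
The known terms sum to (768.6, 175.7) N, so -0.7314 T_C − 0.9921 T_D = -768.6 and -0.6820 T_C − 0.1253 T_D = -175.7.
Solving simultaneously: T_C = 133.3 N, T_D = 676.4 N.

T_C ≈ 133 N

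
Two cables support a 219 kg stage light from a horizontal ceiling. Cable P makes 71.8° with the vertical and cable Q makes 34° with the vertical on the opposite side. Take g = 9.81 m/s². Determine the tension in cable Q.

T_Q ≈ 2120 N

Angles from the horizontal: cable P is 90° − 71.8° = 18.2°, cable Q is 90° − 34° = 56°.
Weight W = 219 × 9.81 = 2148 N acts straight down.
Horizontal: T_P cos 18.2° = T_Q cos 56°  →  T_P = 0.5886 T_Q.
Vertical: T_P sin 18.2° + T_Q sin 56° = 2148.
Substituting the horizontal relation into the vertical equation gives 1.013 T_Q = 2148, so T_Q = 2121 N.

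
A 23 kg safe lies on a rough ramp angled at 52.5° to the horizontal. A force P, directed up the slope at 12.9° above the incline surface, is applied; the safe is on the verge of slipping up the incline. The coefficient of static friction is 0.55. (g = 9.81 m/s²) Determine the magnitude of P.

P ≈ 232 N

On the verge of sliding up the incline, friction equals μN and acts down the slope.
Perpendicular: N + P sin 12.9° = W cos 52.5° = 137.4 N.
Along incline: P cos 12.9° = W sin 52.5° + μN  with W sin 52.5° = 179 N.
Solving the pair for P and N: P = 231.9 N, N = 85.58 N (and f = μN = 47.07 N).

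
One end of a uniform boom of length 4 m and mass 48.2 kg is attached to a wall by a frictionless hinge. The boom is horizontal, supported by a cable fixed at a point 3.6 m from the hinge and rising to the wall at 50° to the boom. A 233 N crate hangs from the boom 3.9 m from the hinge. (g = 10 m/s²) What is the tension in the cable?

T ≈ 679 N

Take torques about the hinge: T sin 50° · 3.6 = 48.2×10×2 + 233×3.9 = 1872.7 N·m.
So T = 1872.7 / (0.7660 × 3.6) = 679.07 N.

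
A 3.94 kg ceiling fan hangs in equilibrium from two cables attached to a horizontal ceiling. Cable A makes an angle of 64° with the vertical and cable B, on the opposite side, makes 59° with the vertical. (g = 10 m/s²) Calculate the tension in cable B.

T_B ≈ 42.2 N

Angles from the horizontal: cable A is 90° − 64° = 26°, cable B is 90° − 59° = 31°.
Weight W = 3.94 × 10 = 39.4 N acts straight down.
Horizontal: T_A cos 26° = T_B cos 31°  →  T_A = 0.9537 T_B.
Vertical: T_A sin 26° + T_B sin 31° = 39.4.
Substituting the horizontal relation into the vertical equation gives 0.9331 T_B = 39.4, so T_B = 42.22 N.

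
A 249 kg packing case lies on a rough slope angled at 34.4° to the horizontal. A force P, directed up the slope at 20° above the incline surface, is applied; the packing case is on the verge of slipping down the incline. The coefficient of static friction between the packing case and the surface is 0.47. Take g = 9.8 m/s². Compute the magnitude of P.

On the verge of sliding down the incline, friction equals μN and acts up the slope.
Perpendicular: N + P sin 20° = W cos 34.4° = 2013 N.
Along incline: P cos 20° + μN = W sin 34.4° with W sin 34.4° = 1379 N.
Solving the pair for P and N: P = 555 N, N = 1824 N (and f = μN = 857.1 N).

P ≈ 555 N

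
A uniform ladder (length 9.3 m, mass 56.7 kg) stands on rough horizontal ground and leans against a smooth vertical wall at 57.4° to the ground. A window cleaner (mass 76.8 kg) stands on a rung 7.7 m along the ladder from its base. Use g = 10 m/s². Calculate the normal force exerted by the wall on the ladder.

Torques about the foot: N_wall · 9.3 sin 57.4° = 56.7×10×4.65 cos 57.4° + 76.8×10×7.7 cos 57.4° → N_wall = 587.96 N.

N_wall ≈ 588 N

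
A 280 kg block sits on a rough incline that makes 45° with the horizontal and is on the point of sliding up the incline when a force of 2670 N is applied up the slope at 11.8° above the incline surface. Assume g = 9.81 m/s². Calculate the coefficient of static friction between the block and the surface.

On the verge of sliding up the incline, friction is at its maximum μN and acts down the slope.
Perpendicular to incline: N = W cos 45° − P sin 11.8° = 1942 − 546 = 1396 N.
Along incline: P cos 11.8° − μN = W sin 45° → μ = −(W sin 45° − P cos 11.8°) / N = 0.4808.

μ ≈ 0.481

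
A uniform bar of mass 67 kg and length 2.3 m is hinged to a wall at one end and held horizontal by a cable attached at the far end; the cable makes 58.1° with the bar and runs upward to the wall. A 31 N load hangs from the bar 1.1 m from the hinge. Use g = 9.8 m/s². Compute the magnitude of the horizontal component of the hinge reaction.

H_x ≈ 214 N

Take torques about the hinge: T sin 58.1° · 2.3 = 67×9.8×1.15 + 31×1.1 = 789.19 N·m.
So T = 789.19 / (0.8490 × 2.3) = 404.17 N.
ΣF_x = 0: H_x = T cos 58.1° = 213.58 N.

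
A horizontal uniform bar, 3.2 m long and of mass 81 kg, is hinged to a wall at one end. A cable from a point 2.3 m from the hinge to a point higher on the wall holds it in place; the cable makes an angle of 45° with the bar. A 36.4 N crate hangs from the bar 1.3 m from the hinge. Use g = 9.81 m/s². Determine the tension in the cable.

T ≈ 811 N

Take torques about the hinge: T sin 45° · 2.3 = 81×9.81×1.6 + 36.4×1.3 = 1318.7 N·m.
So T = 1318.7 / (0.7071 × 2.3) = 810.83 N.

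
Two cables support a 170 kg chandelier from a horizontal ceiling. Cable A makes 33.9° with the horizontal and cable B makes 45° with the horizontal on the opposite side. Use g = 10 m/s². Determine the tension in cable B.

Weight W = 170 × 10 = 1700 N acts straight down.
Horizontal: T_A cos 33.9° = T_B cos 45°  →  T_A = 0.8519 T_B.
Vertical: T_A sin 33.9° + T_B sin 45° = 1700.
Substituting the horizontal relation into the vertical equation gives 1.182 T_B = 1700, so T_B = 1438 N.

T_B ≈ 1440 N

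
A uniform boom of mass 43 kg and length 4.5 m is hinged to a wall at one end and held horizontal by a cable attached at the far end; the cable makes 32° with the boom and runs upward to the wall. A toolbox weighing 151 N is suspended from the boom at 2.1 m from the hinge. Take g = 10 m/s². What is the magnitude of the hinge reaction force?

Take torques about the hinge: T sin 32° · 4.5 = 43×10×2.25 + 151×2.1 = 1284.6 N·m.
So T = 1284.6 / (0.5299 × 4.5) = 538.7 N.
ΣF_x = 0: H_x = T cos 32° = 456.84 N.
ΣF_y = 0: H_y = (43×10 + 151) − T sin 32° = 581 − 285.47 = 295.53 N.
|H| = √(H_x² + H_y²) = √((456.84)² + (295.53)²) = 544.1 N.

|H| ≈ 544 N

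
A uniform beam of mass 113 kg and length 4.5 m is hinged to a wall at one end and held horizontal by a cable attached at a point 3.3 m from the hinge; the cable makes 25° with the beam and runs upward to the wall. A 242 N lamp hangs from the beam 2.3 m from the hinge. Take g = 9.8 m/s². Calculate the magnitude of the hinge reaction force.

|H| ≈ 2030 N

Take torques about the hinge: T sin 25° · 3.3 = 113×9.8×2.25 + 242×2.3 = 3048.2 N·m.
So T = 3048.2 / (0.4226 × 3.3) = 2185.7 N.
ΣF_x = 0: H_x = T cos 25° = 1980.9 N.
ΣF_y = 0: H_y = (113×9.8 + 242) − T sin 25° = 1349.4 − 923.71 = 425.69 N.
|H| = √(H_x² + H_y²) = √((1980.9)² + (425.69)²) = 2026.1 N.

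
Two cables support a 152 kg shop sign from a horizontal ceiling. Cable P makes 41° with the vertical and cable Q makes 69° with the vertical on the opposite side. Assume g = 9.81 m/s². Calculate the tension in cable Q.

T_Q ≈ 1040 N

Angles from the horizontal: cable P is 90° − 41° = 49°, cable Q is 90° − 69° = 21°.
Weight W = 152 × 9.81 = 1491 N acts straight down.
Horizontal: T_P cos 49° = T_Q cos 21°  →  T_P = 1.423 T_Q.
Vertical: T_P sin 49° + T_Q sin 21° = 1491.
Substituting the horizontal relation into the vertical equation gives 1.432 T_Q = 1491, so T_Q = 1041 N.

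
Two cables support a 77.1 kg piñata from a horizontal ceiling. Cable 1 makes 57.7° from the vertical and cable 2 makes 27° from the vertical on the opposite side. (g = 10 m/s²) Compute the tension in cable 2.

Angles from the horizontal: cable 1 is 90° − 57.7° = 32.3°, cable 2 is 90° − 27° = 63°.
Weight W = 77.1 × 10 = 771 N acts straight down.
Horizontal: T_1 cos 32.3° = T_2 cos 63°  →  T_1 = 0.5371 T_2.
Vertical: T_1 sin 32.3° + T_2 sin 63° = 771.
Substituting the horizontal relation into the vertical equation gives 1.178 T_2 = 771, so T_2 = 654.5 N.

T_2 ≈ 654 N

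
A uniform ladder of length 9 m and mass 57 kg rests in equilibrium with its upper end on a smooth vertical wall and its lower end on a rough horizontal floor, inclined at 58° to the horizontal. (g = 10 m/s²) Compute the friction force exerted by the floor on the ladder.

f ≈ 178 N

Torques about the foot: N_wall · 9 sin 58° = 57×10×4.5 cos 58° → N_wall = 178.09 N.
ΣF_x = 0: f_floor = N_wall = 178.09 N.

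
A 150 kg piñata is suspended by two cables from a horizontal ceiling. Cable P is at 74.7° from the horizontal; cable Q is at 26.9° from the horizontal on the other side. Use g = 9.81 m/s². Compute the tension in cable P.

T_P ≈ 1340 N

Weight W = 150 × 9.81 = 1472 N acts straight down.
Horizontal: T_P cos 74.7° = T_Q cos 26.9°  →  T_Q = 0.2959 T_P.
Vertical: T_P sin 74.7° + T_Q sin 26.9° = 1472.
Substituting the horizontal relation into the vertical equation gives 1.098 T_P = 1472, so T_P = 1340 N.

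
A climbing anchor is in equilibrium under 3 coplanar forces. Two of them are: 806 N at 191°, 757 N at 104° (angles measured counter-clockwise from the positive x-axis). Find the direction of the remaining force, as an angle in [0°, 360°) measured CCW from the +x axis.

θ ≈ 329°

Sum the known components: ΣF_x = -974.3 N, ΣF_y = 580.7 N.
For equilibrium the remaining force must supply (−ΣF_x, −ΣF_y) = (974.3, -580.7) N.
Magnitude = √((974.3)² + (-580.7)²) = 1134 N; direction = atan2(-580.7, 974.3) = 329.2°.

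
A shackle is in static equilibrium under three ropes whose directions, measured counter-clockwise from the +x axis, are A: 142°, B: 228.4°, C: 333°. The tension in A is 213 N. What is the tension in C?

Resolve: ΣF_x = 213 cos 142° + T_B cos 228.4° + T_C cos 333° = 0.
        ΣF_y = 213 sin 142° + T_B sin 228.4° + T_C sin 333° = 0.
The known terms sum to (-167.8, 131.1) N, so -0.6639 T_B + 0.8910 T_C = 167.8 and -0.7478 T_B − 0.4540 T_C = -131.1.
Solving simultaneously: T_B = 42 N, T_C = 219.7 N.

T_C ≈ 220 N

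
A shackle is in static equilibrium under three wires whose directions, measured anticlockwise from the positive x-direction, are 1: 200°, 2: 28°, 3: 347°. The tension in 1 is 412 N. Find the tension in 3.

Resolve: ΣF_x = 412 cos 200° + T_2 cos 28° + T_3 cos 347° = 0.
        ΣF_y = 412 sin 200° + T_2 sin 28° + T_3 sin 347° = 0.
The known terms sum to (-387.2, -140.9) N, so 0.8829 T_2 + 0.9744 T_3 = 387.2 and 0.4695 T_2 − 0.2250 T_3 = 140.9.
Solving simultaneously: T_2 = 342 N, T_3 = 87.40 N.

T_3 ≈ 87.4 N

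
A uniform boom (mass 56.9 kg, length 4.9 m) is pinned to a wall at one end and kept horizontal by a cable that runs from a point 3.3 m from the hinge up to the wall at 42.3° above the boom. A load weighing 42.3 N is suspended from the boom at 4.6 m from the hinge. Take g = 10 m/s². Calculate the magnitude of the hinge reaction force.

|H| ≈ 545 N

Take torques about the hinge: T sin 42.3° · 3.3 = 56.9×10×2.45 + 42.3×4.6 = 1588.6 N·m.
So T = 1588.6 / (0.6730 × 3.3) = 715.3 N.
ΣF_x = 0: H_x = T cos 42.3° = 529.06 N.
ΣF_y = 0: H_y = (56.9×10 + 42.3) − T sin 42.3° = 611.3 − 481.4 = 129.9 N.
|H| = √(H_x² + H_y²) = √((529.06)² + (129.9)²) = 544.77 N.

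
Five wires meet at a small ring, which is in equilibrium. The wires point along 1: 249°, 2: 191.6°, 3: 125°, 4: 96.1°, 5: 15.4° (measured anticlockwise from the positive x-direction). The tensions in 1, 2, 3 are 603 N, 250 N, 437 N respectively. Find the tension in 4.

Resolve: ΣF_x = 603 cos 249° + 250 cos 191.6° + 437 cos 125° + T_4 cos 96.1° + T_5 cos 15.4° = 0.
        ΣF_y = 603 sin 249° + 250 sin 191.6° + 437 sin 125° + T_4 sin 96.1° + T_5 sin 15.4° = 0.
The known terms sum to (-711.6, -255.2) N, so -0.1063 T_4 + 0.9641 T_5 = 711.6 and 0.9943 T_4 + 0.2656 T_5 = 255.2.
Solving simultaneously: T_4 = 57.86 N, T_5 = 744.5 N.

T_4 ≈ 57.9 N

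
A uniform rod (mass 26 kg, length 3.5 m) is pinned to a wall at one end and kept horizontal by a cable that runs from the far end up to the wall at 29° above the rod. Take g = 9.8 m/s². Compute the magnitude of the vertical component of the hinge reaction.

|H_y| ≈ 127 N

Take torques about the hinge: T sin 29° · 3.5 = 26×9.8×1.75 = 445.9 N·m.
So T = 445.9 / (0.4848 × 3.5) = 262.78 N.
ΣF_y = 0: H_y = (26×9.8) − T sin 29° = 254.8 − 127.4 = 127.4 N.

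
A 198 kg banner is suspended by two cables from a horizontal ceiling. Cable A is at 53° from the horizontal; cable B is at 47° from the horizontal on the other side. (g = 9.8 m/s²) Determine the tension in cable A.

Weight W = 198 × 9.8 = 1940 N acts straight down.
Horizontal: T_A cos 53° = T_B cos 47°  →  T_B = 0.8824 T_A.
Vertical: T_A sin 53° + T_B sin 47° = 1940.
Substituting the horizontal relation into the vertical equation gives 1.444 T_A = 1940, so T_A = 1344 N.

T_A ≈ 1340 N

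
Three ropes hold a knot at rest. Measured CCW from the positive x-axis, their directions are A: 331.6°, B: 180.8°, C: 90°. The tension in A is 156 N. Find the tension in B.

Resolve: ΣF_x = 156 cos 331.6° + T_B cos 180.8° + T_C cos 90° = 0.
        ΣF_y = 156 sin 331.6° + T_B sin 180.8° + T_C sin 90° = 0.
The known terms sum to (137.2, -74.2) N, so -0.9999 T_B + 0.0000 T_C = -137.2 and -0.0140 T_B + 1.0000 T_C = 74.2.
Solving simultaneously: T_B = 137.2 N, T_C = 76.11 N.

T_B ≈ 137 N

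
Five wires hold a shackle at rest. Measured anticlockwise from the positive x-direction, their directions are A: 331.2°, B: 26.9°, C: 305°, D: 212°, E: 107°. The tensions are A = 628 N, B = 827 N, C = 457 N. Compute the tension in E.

T_E ≈ 1120 N

Resolve: ΣF_x = 628 cos 331.2° + 827 cos 26.9° + 457 cos 305° + T_D cos 212° + T_E cos 107° = 0.
        ΣF_y = 628 sin 331.2° + 827 sin 26.9° + 457 sin 305° + T_D sin 212° + T_E sin 107° = 0.
The known terms sum to (1550, -302.7) N, so -0.8480 T_D − 0.2924 T_E = -1550 and -0.5299 T_D + 0.9563 T_E = 302.7.
Solving simultaneously: T_D = 1443 N, T_E = 1116 N.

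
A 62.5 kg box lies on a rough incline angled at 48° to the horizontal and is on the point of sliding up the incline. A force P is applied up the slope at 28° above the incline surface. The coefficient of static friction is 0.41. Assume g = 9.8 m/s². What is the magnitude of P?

P ≈ 579 N

On the verge of sliding up the incline, friction equals μN and acts down the slope.
Perpendicular: N + P sin 28° = W cos 48° = 409.8 N.
Along incline: P cos 28° = W sin 48° + μN  with W sin 48° = 455.2 N.
Solving the pair for P and N: P = 579.5 N, N = 137.8 N (and f = μN = 56.49 N).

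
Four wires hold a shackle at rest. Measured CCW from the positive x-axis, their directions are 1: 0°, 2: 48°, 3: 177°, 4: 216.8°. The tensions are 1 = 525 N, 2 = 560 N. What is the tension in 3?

T_3 ≈ 321 N

Resolve: ΣF_x = 525 cos 0° + 560 cos 48° + T_3 cos 177° + T_4 cos 216.8° = 0.
        ΣF_y = 525 sin 0° + 560 sin 48° + T_3 sin 177° + T_4 sin 216.8° = 0.
The known terms sum to (899.7, 416.2) N, so -0.9986 T_3 − 0.8007 T_4 = -899.7 and 0.0523 T_3 − 0.5990 T_4 = -416.2.
Solving simultaneously: T_3 = 321.4 N, T_4 = 722.8 N.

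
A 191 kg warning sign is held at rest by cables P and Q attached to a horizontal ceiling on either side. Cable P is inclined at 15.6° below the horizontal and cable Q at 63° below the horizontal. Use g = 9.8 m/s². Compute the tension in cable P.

T_P ≈ 867 N

Weight W = 191 × 9.8 = 1872 N acts straight down.
Horizontal: T_P cos 15.6° = T_Q cos 63°  →  T_Q = 2.122 T_P.
Vertical: T_P sin 15.6° + T_Q sin 63° = 1872.
Substituting the horizontal relation into the vertical equation gives 2.159 T_P = 1872, so T_P = 866.9 N.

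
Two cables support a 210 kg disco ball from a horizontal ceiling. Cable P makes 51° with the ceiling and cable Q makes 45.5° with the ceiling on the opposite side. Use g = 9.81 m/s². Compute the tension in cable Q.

Weight W = 210 × 9.81 = 2060 N acts straight down.
Horizontal: T_P cos 51° = T_Q cos 45.5°  →  T_P = 1.114 T_Q.
Vertical: T_P sin 51° + T_Q sin 45.5° = 2060.
Substituting the horizontal relation into the vertical equation gives 1.579 T_Q = 2060, so T_Q = 1305 N.

T_Q ≈ 1300 N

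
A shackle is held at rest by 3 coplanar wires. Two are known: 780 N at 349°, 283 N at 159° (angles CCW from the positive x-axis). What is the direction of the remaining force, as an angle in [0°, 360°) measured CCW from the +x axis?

θ ≈ 175°

Sum the known components: ΣF_x = 501.5 N, ΣF_y = -47.41 N.
For equilibrium the remaining force must supply (−ΣF_x, −ΣF_y) = (-501.5, 47.41) N.
Magnitude = √((-501.5)² + (47.41)²) = 503.7 N; direction = atan2(47.41, -501.5) = 174.6°.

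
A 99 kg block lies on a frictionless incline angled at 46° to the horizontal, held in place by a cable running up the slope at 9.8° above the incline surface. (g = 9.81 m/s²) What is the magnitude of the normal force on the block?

N ≈ 554 N

Take axes along and perpendicular to the incline. Weight components: W sin 46° = 698.6 N down-slope, W cos 46° = 674.6 N into the surface.
Along incline: T cos 9.8° = W sin 46° → T = 709 N.
Perpendicular: N = W cos 46° − T sin 9.8° = 554 N.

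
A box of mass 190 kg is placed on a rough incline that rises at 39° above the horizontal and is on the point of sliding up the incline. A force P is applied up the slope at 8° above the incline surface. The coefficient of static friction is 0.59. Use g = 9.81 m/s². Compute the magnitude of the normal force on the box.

On the verge of sliding up the incline, friction equals μN and acts down the slope.
Perpendicular: N + P sin 8° = W cos 39° = 1449 N.
Along incline: P cos 8° = W sin 39° + μN  with W sin 39° = 1173 N.
Solving the pair for P and N: P = 1891 N, N = 1185 N (and f = μN = 699.4 N).

N ≈ 1190 N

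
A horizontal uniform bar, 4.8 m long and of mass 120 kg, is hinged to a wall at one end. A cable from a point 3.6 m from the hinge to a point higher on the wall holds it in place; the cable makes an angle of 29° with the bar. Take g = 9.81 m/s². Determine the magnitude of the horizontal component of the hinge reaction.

Take torques about the hinge: T sin 29° · 3.6 = 120×9.81×2.4 = 2825.3 N·m.
So T = 2825.3 / (0.4848 × 3.6) = 1618.8 N.
ΣF_x = 0: H_x = T cos 29° = 1415.8 N.

H_x ≈ 1420 N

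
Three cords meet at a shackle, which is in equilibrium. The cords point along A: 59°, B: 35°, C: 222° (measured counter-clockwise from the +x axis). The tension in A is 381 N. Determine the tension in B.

Resolve: ΣF_x = 381 cos 59° + T_B cos 35° + T_C cos 222° = 0.
        ΣF_y = 381 sin 59° + T_B sin 35° + T_C sin 222° = 0.
The known terms sum to (196.2, 326.6) N, so 0.8192 T_B − 0.7431 T_C = -196.2 and 0.5736 T_B − 0.6691 T_C = -326.6.
Solving simultaneously: T_B = 914 N, T_C = 1272 N.

T_B ≈ 914 N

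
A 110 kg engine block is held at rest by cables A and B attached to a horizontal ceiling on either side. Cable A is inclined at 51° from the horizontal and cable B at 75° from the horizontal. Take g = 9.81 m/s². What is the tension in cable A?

T_A ≈ 345 N

Weight W = 110 × 9.81 = 1079 N acts straight down.
Horizontal: T_A cos 51° = T_B cos 75°  →  T_B = 2.432 T_A.
Vertical: T_A sin 51° + T_B sin 75° = 1079.
Substituting the horizontal relation into the vertical equation gives 3.126 T_A = 1079, so T_A = 345.2 N.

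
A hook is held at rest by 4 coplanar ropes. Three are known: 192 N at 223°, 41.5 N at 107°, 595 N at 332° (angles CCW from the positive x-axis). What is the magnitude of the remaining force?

Sum the known components: ΣF_x = 372.8 N, ΣF_y = -370.6 N.
For equilibrium the remaining force must supply (−ΣF_x, −ΣF_y) = (-372.8, 370.6) N.
Magnitude = √((-372.8)² + (370.6)²) = 525.7 N; direction = atan2(370.6, -372.8) = 135.2°.

F ≈ 526 N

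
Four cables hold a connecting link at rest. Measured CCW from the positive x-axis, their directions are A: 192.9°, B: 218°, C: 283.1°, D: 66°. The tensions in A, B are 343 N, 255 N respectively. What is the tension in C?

T_C ≈ 653 N

Resolve: ΣF_x = 343 cos 192.9° + 255 cos 218° + T_C cos 283.1° + T_D cos 66° = 0.
        ΣF_y = 343 sin 192.9° + 255 sin 218° + T_C sin 283.1° + T_D sin 66° = 0.
The known terms sum to (-535.3, -233.6) N, so 0.2267 T_C + 0.4067 T_D = 535.3 and -0.9740 T_C + 0.9135 T_D = 233.6.
Solving simultaneously: T_C = 653.2 N, T_D = 952.1 N.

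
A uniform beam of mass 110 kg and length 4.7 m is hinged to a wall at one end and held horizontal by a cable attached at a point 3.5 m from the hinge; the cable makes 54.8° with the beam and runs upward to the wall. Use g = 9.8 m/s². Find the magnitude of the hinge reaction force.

|H| ≈ 621 N

Take torques about the hinge: T sin 54.8° · 3.5 = 110×9.8×2.35 = 2533.3 N·m.
So T = 2533.3 / (0.8171 × 3.5) = 885.77 N.
ΣF_x = 0: H_x = T cos 54.8° = 510.58 N.
ΣF_y = 0: H_y = (110×9.8) − T sin 54.8° = 1078 − 723.8 = 354.2 N.
|H| = √(H_x² + H_y²) = √((510.58)² + (354.2)²) = 621.41 N.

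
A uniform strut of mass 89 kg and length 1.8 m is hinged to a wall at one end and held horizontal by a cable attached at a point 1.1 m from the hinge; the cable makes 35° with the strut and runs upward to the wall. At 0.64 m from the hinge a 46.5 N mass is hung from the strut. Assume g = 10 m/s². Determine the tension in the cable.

Take torques about the hinge: T sin 35° · 1.1 = 89×10×0.9 + 46.5×0.64 = 830.76 N·m.
So T = 830.76 / (0.5736 × 1.1) = 1316.7 N.

T ≈ 1320 N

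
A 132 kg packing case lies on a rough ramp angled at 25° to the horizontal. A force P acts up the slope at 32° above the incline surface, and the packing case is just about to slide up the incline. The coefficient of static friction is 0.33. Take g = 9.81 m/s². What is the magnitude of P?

P ≈ 914 N

On the verge of sliding up the incline, friction equals μN and acts down the slope.
Perpendicular: N + P sin 32° = W cos 25° = 1174 N.
Along incline: P cos 32° = W sin 25° + μN  with W sin 25° = 547.3 N.
Solving the pair for P and N: P = 913.6 N, N = 689.5 N (and f = μN = 227.5 N).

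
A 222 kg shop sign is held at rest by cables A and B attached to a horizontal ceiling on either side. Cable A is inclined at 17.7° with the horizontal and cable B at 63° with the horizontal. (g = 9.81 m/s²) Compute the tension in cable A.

T_A ≈ 1000 N

Weight W = 222 × 9.81 = 2178 N acts straight down.
Horizontal: T_A cos 17.7° = T_B cos 63°  →  T_B = 2.098 T_A.
Vertical: T_A sin 17.7° + T_B sin 63° = 2178.
Substituting the horizontal relation into the vertical equation gives 2.174 T_A = 2178, so T_A = 1002 N.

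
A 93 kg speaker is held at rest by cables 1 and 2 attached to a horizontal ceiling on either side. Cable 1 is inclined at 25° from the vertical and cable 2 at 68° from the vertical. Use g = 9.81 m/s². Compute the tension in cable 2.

Angles from the horizontal: cable 1 is 90° − 25° = 65°, cable 2 is 90° − 68° = 22°.
Weight W = 93 × 9.81 = 912.3 N acts straight down.
Horizontal: T_1 cos 65° = T_2 cos 22°  →  T_1 = 2.194 T_2.
Vertical: T_1 sin 65° + T_2 sin 22° = 912.3.
Substituting the horizontal relation into the vertical equation gives 2.363 T_2 = 912.3, so T_2 = 386.1 N.

T_2 ≈ 386 N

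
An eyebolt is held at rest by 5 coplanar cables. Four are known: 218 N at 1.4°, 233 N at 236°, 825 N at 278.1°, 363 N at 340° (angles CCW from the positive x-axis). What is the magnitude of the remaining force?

Sum the known components: ΣF_x = 545 N, ΣF_y = -1129 N.
For equilibrium the remaining force must supply (−ΣF_x, −ΣF_y) = (-545, 1129) N.
Magnitude = √((-545)² + (1129)²) = 1253 N; direction = atan2(1129, -545) = 115.8°.

F ≈ 1250 N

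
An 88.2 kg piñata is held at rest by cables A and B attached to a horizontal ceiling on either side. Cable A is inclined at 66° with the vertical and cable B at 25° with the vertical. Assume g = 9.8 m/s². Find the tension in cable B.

Angles from the horizontal: cable A is 90° − 66° = 24°, cable B is 90° − 25° = 65°.
Weight W = 88.2 × 9.8 = 864.4 N acts straight down.
Horizontal: T_A cos 24° = T_B cos 65°  →  T_A = 0.4626 T_B.
Vertical: T_A sin 24° + T_B sin 65° = 864.4.
Substituting the horizontal relation into the vertical equation gives 1.094 T_B = 864.4, so T_B = 789.8 N.

T_B ≈ 790 N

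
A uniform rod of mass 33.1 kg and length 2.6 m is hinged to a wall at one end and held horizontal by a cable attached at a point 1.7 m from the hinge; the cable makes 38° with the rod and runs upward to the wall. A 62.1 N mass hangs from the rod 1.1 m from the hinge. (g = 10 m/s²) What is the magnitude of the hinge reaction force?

|H| ≈ 388 N

Take torques about the hinge: T sin 38° · 1.7 = 33.1×10×1.3 + 62.1×1.1 = 498.61 N·m.
So T = 498.61 / (0.6157 × 1.7) = 476.4 N.
ΣF_x = 0: H_x = T cos 38° = 375.41 N.
ΣF_y = 0: H_y = (33.1×10 + 62.1) − T sin 38° = 393.1 − 293.3 = 99.8 N.
|H| = √(H_x² + H_y²) = √((375.41)² + (99.8)²) = 388.45 N.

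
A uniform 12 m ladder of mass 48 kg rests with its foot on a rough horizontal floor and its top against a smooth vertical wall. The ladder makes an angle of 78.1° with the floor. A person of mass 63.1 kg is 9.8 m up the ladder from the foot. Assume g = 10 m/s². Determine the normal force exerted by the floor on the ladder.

N_floor ≈ 1110 N

ΣF_y = 0: N_floor = 48×10 + 63.1×10 = 1111 N.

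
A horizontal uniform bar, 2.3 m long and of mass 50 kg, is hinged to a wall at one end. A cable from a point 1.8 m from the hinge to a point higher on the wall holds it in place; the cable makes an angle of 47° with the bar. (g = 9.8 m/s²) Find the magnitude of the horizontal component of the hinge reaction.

H_x ≈ 292 N

Take torques about the hinge: T sin 47° · 1.8 = 50×9.8×1.15 = 563.5 N·m.
So T = 563.5 / (0.7314 × 1.8) = 428.05 N.
ΣF_x = 0: H_x = T cos 47° = 291.93 N.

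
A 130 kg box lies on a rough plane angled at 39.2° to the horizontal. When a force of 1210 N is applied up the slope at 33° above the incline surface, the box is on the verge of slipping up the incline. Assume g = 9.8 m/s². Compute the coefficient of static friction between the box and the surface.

On the verge of sliding up the incline, friction is at its maximum μN and acts down the slope.
Perpendicular to incline: N = W cos 39.2° − P sin 33° = 987.3 − 659 = 328.3 N.
Along incline: P cos 33° − μN = W sin 39.2° → μ = −(W sin 39.2° − P cos 33°) / N = 0.6385.

μ ≈ 0.638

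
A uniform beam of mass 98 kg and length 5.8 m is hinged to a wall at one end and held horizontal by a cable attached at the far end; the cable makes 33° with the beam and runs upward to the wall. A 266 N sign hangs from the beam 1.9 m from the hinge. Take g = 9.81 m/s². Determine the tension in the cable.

T ≈ 1040 N

Take torques about the hinge: T sin 33° · 5.8 = 98×9.81×2.9 + 266×1.9 = 3293.4 N·m.
So T = 3293.4 / (0.5446 × 5.8) = 1042.6 N.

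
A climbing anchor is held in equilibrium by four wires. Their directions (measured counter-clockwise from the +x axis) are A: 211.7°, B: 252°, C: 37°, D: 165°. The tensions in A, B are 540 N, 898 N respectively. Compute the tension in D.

Resolve: ΣF_x = 540 cos 211.7° + 898 cos 252° + T_C cos 37° + T_D cos 165° = 0.
        ΣF_y = 540 sin 211.7° + 898 sin 252° + T_C sin 37° + T_D sin 165° = 0.
The known terms sum to (-736.9, -1138) N, so 0.7986 T_C − 0.9659 T_D = 736.9 and 0.6018 T_C + 0.2588 T_D = 1138.
Solving simultaneously: T_C = 1637 N, T_D = 590.3 N.

T_D ≈ 590 N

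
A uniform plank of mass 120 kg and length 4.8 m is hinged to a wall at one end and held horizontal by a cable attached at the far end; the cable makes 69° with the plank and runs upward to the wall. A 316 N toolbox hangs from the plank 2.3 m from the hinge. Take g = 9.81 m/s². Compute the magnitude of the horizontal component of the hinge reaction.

H_x ≈ 284 N

Take torques about the hinge: T sin 69° · 4.8 = 120×9.81×2.4 + 316×2.3 = 3552.1 N·m.
So T = 3552.1 / (0.9336 × 4.8) = 792.67 N.
ΣF_x = 0: H_x = T cos 69° = 284.07 N.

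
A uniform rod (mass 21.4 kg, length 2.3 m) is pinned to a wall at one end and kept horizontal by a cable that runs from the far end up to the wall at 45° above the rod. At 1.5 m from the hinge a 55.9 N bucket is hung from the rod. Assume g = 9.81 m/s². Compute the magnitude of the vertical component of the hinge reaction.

|H_y| ≈ 124 N

Take torques about the hinge: T sin 45° · 2.3 = 21.4×9.81×1.15 + 55.9×1.5 = 325.27 N·m.
So T = 325.27 / (0.7071 × 2.3) = 200 N.
ΣF_y = 0: H_y = (21.4×9.81 + 55.9) − T sin 45° = 265.83 − 141.42 = 124.41 N.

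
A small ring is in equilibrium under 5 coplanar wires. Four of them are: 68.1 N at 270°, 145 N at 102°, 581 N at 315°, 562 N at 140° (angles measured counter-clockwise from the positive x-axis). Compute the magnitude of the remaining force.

Sum the known components: ΣF_x = -49.84 N, ΣF_y = 24.15 N.
For equilibrium the remaining force must supply (−ΣF_x, −ΣF_y) = (49.84, -24.15) N.
Magnitude = √((49.84)² + (-24.15)²) = 55.38 N; direction = atan2(-24.15, 49.84) = 334.1°.

F ≈ 55.4 N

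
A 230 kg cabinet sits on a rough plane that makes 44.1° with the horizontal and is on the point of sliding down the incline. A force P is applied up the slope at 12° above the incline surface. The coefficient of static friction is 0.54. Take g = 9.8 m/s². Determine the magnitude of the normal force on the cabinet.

On the verge of sliding down the incline, friction equals μN and acts up the slope.
Perpendicular: N + P sin 12° = W cos 44.1° = 1619 N.
Along incline: P cos 12° + μN = W sin 44.1° with W sin 44.1° = 1569 N.
Solving the pair for P and N: P = 802.1 N, N = 1452 N (and f = μN = 784 N).

N ≈ 1450 N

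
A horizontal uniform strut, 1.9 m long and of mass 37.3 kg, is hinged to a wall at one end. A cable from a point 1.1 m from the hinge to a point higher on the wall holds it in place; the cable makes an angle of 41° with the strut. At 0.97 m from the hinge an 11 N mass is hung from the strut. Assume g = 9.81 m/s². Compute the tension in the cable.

Take torques about the hinge: T sin 41° · 1.1 = 37.3×9.81×0.95 + 11×0.97 = 358.29 N·m.
So T = 358.29 / (0.6561 × 1.1) = 496.47 N.

T ≈ 496 N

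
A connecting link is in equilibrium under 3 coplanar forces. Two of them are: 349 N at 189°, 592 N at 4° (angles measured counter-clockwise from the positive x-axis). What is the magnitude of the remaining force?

Sum the known components: ΣF_x = 245.9 N, ΣF_y = -13.3 N.
For equilibrium the remaining force must supply (−ΣF_x, −ΣF_y) = (-245.9, 13.3) N.
Magnitude = √((-245.9)² + (13.3)²) = 246.2 N; direction = atan2(13.3, -245.9) = 176.9°.

F ≈ 246 N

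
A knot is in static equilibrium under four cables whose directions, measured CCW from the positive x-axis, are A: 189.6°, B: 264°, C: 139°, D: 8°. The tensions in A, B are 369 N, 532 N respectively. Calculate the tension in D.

T_D ≈ 955 N

Resolve: ΣF_x = 369 cos 189.6° + 532 cos 264° + T_C cos 139° + T_D cos 8° = 0.
        ΣF_y = 369 sin 189.6° + 532 sin 264° + T_C sin 139° + T_D sin 8° = 0.
The known terms sum to (-419.4, -590.6) N, so -0.7547 T_C + 0.9903 T_D = 419.4 and 0.6561 T_C + 0.1392 T_D = 590.6.
Solving simultaneously: T_C = 697.6 N, T_D = 955.2 N.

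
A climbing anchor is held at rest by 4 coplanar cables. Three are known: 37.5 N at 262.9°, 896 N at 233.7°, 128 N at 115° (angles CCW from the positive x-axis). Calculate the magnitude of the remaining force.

Sum the known components: ΣF_x = -589.2 N, ΣF_y = -643.3 N.
For equilibrium the remaining force must supply (−ΣF_x, −ΣF_y) = (589.2, 643.3) N.
Magnitude = √((589.2)² + (643.3)²) = 872.3 N; direction = atan2(643.3, 589.2) = 47.5°.

F ≈ 872 N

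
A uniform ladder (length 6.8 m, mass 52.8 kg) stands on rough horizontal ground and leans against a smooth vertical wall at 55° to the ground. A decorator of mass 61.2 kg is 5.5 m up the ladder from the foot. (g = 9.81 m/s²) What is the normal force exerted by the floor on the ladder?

N_floor ≈ 1120 N

ΣF_y = 0: N_floor = 52.8×9.81 + 61.2×9.81 = 1118.3 N.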